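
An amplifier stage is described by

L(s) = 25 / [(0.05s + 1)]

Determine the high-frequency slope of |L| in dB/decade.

Each pole contributes −20 dB/decade at high frequency; each zero contributes +20 dB/decade.
Net: 0 zero(s) − 1 pole(s) → -20 dB/decade.

-20 dB/decade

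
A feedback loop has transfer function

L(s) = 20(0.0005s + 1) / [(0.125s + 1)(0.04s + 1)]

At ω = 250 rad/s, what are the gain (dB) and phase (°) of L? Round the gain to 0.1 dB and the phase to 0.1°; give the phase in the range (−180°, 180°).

At ω = 250 rad/s:
zero (1 + j250·0.0005) = 1 + j0.125 → |·| ≈ 1.0078, ∠ ≈ 7.13°
pole (1 + j250·0.125) = 1 + j31.25 → |·| ≈ 31.266, ∠ ≈ 88.17°
pole (1 + j250·0.04) = 1 + j10 → |·| ≈ 10.05, ∠ ≈ 84.29°
|L| = 20 · 1.0078 / (31.266 · 10.05) ≈ 0.064145
Gain = 20 log₁₀(0.064145) ≈ -23.86 dB
∠L = (7.13°) − (88.17° + 84.29°) = -165.33°

-23.9 dB, -165.3°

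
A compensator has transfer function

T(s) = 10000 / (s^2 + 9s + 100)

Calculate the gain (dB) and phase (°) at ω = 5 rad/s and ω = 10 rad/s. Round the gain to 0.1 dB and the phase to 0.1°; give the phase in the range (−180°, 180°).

At s = jω = j5:
quadratic: (j5)² + 9·j5 + 100 = 75 + j45 → |·| ≈ 87.464, ∠ ≈ 30.96°
|T| = 10000 / 87.464 ≈ 114.33
Gain = 20 log₁₀(114.33) ≈ 41.16 dB
∠T = 0.00° − 30.96° = -30.96°

At s = jω = j10:
quadratic: (j10)² + 9·j10 + 100 = 0 + j90 → |·| ≈ 90, ∠ ≈ 90.00°
|T| = 10000 / 90 ≈ 111.11
Gain = 20 log₁₀(111.11) ≈ 40.92 dB
∠T = 0.00° − 90.00° = -90.00°

ω = 5: 41.2 dB, -31.0°; ω = 10: 40.9 dB, -90.0°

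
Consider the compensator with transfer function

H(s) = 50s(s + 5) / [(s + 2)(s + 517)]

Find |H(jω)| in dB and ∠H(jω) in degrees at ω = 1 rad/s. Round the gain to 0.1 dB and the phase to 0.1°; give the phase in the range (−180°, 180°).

-13.1 dB, 74.6°

At s = jω = j1:
zero (s+5): 5 + j1 → |·| = √(5²+1²) = √26 ≈ 5.099, ∠ = arctan(1/5) ≈ 11.31°
zero at origin: s = j1 → |·| = 1, ∠ = 90.00°
pole (s+2): 2 + j1 → |·| = √(2²+1²) = √5 ≈ 2.2361, ∠ = arctan(1/2) ≈ 26.57°
pole (s+517): 517 + j1 → |·| = √(517²+1²) = √267290 ≈ 517, ∠ = arctan(1/517) ≈ 0.11°
|H| = 50 · 5.099 / 1156.1 ≈ 0.22053
Gain = 20 log₁₀(0.22053) ≈ -13.13 dB
∠H = 101.31° − 26.68° = 74.63°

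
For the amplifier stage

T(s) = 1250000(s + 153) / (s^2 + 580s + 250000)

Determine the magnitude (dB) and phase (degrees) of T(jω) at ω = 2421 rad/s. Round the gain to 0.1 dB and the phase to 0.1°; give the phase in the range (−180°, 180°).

At s = jω = j2421:
zero (s+153): 153 + j2421 → |·| = √(153²+2421²) = √5884650 ≈ 2425.8, ∠ = arctan(2421/153) ≈ 86.38°
quadratic: (j2421)² + 580·j2421 + 250000 = -5611241 + j1404180 → |·| ≈ 5.7843e+06, ∠ ≈ 165.95°
|T| = 1250000 · 2425.8 / 5.7843e+06 ≈ 524.22
Gain = 20 log₁₀(524.22) ≈ 54.39 dB
∠T = 86.38° − 165.95° = -79.57°

54.4 dB, -79.6°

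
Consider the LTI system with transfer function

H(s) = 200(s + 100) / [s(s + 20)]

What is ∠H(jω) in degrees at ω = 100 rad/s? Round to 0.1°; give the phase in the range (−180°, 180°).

-123.7°

At s = jω = j100:
zero (s+100): 100 + j100 → |·| = √(100²+100²) = √20000 ≈ 141.42, ∠ = arctan(100/100) ≈ 45.00°
pole (s+20): 20 + j100 → |·| = √(20²+100²) = √10400 ≈ 101.98, ∠ = arctan(100/20) ≈ 78.69°
pole at origin: |s| = 100, ∠ = 90.00° (in denominator)
∠H = 45.00° − 168.69° = -123.69°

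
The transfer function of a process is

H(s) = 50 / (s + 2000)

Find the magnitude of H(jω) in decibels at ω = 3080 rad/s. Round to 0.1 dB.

Substitute s = j3080:
Numerator: 50 = 50 + j0
Denominator: (j3080) + 2000 = 2000 + j3080
|N| = √(50² + 0²) ≈ 50, ∠N ≈ 0.00°
|D| = √(2000² + 3080²) ≈ 3672.4, ∠D ≈ 57.00°
|H| = 50 / 3672.4 ≈ 0.013615
Gain = 20 log₁₀(0.013615) ≈ -37.32 dB

-37.3 dB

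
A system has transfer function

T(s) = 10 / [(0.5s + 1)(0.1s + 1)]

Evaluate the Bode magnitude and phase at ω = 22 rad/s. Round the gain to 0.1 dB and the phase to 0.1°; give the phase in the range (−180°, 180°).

-8.5 dB, -150.4°

At ω = 22 rad/s:
pole (1 + j22·0.5) = 1 + j11 → |·| ≈ 11.045, ∠ ≈ 84.81°
pole (1 + j22·0.1) = 1 + j2.2 → |·| ≈ 2.4166, ∠ ≈ 65.56°
|T| = 10 · 1 / (11.045 · 2.4166) ≈ 0.37465
Gain = 20 log₁₀(0.37465) ≈ -8.53 dB
∠T = (0°) − (84.81° + 65.56°) = -150.37°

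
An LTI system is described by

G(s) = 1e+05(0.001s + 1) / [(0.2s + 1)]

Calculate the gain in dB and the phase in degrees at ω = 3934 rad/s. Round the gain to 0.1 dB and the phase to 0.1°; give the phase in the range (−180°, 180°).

54.3 dB, -14.2°

At ω = 3934 rad/s:
zero (1 + j3934·0.001) = 1 + j3.934 → |·| ≈ 4.0591, ∠ ≈ 75.74°
pole (1 + j3934·0.2) = 1 + j786.8 → |·| ≈ 786.8, ∠ ≈ 89.93°
|G| = 1e+05 · 4.0591 / (786.8) ≈ 515.9
Gain = 20 log₁₀(515.9) ≈ 54.25 dB
∠G = (75.74°) − (89.93°) = -14.19°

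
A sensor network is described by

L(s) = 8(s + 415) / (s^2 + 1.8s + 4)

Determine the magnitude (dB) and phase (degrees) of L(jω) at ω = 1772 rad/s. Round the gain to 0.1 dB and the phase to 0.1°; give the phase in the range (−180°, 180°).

-46.7 dB, -103.1°

At s = jω = j1772:
zero (s+415): 415 + j1772 → |·| = √(415²+1772²) = √3312209 ≈ 1819.9, ∠ = arctan(1772/415) ≈ 76.82°
quadratic: (j1772)² + 1.8·j1772 + 4 = -3139980 + j3189.6 → |·| ≈ 3.14e+06, ∠ ≈ 179.94°
|L| = 8 · 1819.9 / 3.14e+06 ≈ 0.0046367
Gain = 20 log₁₀(0.0046367) ≈ -46.68 dB
∠L = 76.82° − 179.94° = -103.12°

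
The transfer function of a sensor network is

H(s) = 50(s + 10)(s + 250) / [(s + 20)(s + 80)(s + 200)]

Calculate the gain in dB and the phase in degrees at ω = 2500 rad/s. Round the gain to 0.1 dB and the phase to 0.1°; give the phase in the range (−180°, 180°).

-34.0 dB, -89.1°

At s = jω = j2500:
zero (s+10): 10 + j2500 → |·| = √(10²+2500²) = √6250100 ≈ 2500, ∠ = arctan(2500/10) ≈ 89.77°
zero (s+250): 250 + j2500 → |·| = √(250²+2500²) = √6312500 ≈ 2512.5, ∠ = arctan(2500/250) ≈ 84.29°
pole (s+20): 20 + j2500 → |·| = √(20²+2500²) = √6250400 ≈ 2500.1, ∠ = arctan(2500/20) ≈ 89.54°
pole (s+80): 80 + j2500 → |·| = √(80²+2500²) = √6256400 ≈ 2501.3, ∠ = arctan(2500/80) ≈ 88.17°
pole (s+200): 200 + j2500 → |·| = √(200²+2500²) = √6290000 ≈ 2508, ∠ = arctan(2500/200) ≈ 85.43°
|H| = 50 · 6.2812e+06 / 1.5684e+10 ≈ 0.020024
Gain = 20 log₁₀(0.020024) ≈ -33.97 dB
∠H = 174.06° − 263.14° = -89.08°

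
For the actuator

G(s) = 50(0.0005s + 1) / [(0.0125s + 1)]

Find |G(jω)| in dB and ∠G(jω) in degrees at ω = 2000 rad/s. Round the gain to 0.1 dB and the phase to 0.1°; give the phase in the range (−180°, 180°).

At ω = 2000 rad/s:
zero (1 + j2000·0.0005) = 1 + j1 → |·| ≈ 1.4142, ∠ ≈ 45.00°
pole (1 + j2000·0.0125) = 1 + j25 → |·| ≈ 25.02, ∠ ≈ 87.71°
|G| = 50 · 1.4142 / (25.02) ≈ 2.8261
Gain = 20 log₁₀(2.8261) ≈ 9.02 dB
∠G = (45.00°) − (87.71°) = -42.71°

9.0 dB, -42.7°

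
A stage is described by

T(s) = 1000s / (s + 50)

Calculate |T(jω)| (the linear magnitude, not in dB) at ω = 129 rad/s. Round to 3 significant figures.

932

At s = jω = j129:
zero at origin: s = j129 → |·| = 129, ∠ = 90.00°
pole (s+50): 50 + j129 → |·| = √(50²+129²) = √19141 ≈ 138.35, ∠ = arctan(129/50) ≈ 68.81°
|T| = 1000 · 129 / 138.35 ≈ 932.42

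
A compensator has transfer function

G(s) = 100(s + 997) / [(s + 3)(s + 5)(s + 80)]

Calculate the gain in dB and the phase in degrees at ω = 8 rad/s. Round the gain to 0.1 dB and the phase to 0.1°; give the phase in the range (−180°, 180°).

At s = jω = j8:
zero (s+997): 997 + j8 → |·| = √(997²+8²) = √994073 ≈ 997.03, ∠ = arctan(8/997) ≈ 0.46°
pole (s+3): 3 + j8 → |·| = √(3²+8²) = √73 ≈ 8.544, ∠ = arctan(8/3) ≈ 69.44°
pole (s+5): 5 + j8 → |·| = √(5²+8²) = √89 ≈ 9.434, ∠ = arctan(8/5) ≈ 57.99°
pole (s+80): 80 + j8 → |·| = √(80²+8²) = √6464 ≈ 80.399, ∠ = arctan(8/80) ≈ 5.71°
|G| = 100 · 997.03 / 6480.5 ≈ 15.385
Gain = 20 log₁₀(15.385) ≈ 23.74 dB
∠G = 0.46° − 133.14° = -132.68°

23.7 dB, -132.7°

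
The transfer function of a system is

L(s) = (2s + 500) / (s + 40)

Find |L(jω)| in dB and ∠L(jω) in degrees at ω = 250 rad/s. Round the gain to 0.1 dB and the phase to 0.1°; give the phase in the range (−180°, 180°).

Substitute s = j250:
Numerator: 2(j250) + 500 = 500 + j500
Denominator: (j250) + 40 = 40 + j250
|N| = √(500² + 500²) ≈ 707.11, ∠N ≈ 45.00°
|D| = √(40² + 250²) ≈ 253.18, ∠D ≈ 80.91°
|L| = 707.11 / 253.18 ≈ 2.7929
Gain = 20 log₁₀(2.7929) ≈ 8.92 dB
∠L = 45.00° − 80.91° = -35.91°

8.9 dB, -35.9°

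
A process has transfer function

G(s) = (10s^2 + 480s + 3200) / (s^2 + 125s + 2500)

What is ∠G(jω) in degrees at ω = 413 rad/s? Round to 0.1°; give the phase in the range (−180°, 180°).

Substitute s = j413:
Numerator: 10(j413)^2 + 480(j413) + 3200 = -1702490 + j198240
Denominator: (j413)^2 + 125(j413) + 2500 = -168069 + j51625
|N| = √(1702490² + 198240²) ≈ 1.714e+06, ∠N ≈ 173.36°
|D| = √(168069² + 51625²) ≈ 1.7582e+05, ∠D ≈ 162.92°
∠G = 173.36° − 162.92° = 10.44°

10.4°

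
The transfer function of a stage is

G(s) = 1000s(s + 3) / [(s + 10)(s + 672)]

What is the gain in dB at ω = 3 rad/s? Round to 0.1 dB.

5.2 dB

At s = jω = j3:
zero (s+3): 3 + j3 → |·| = √(3²+3²) = √18 ≈ 4.2426, ∠ = arctan(3/3) ≈ 45.00°
zero at origin: s = j3 → |·| = 3, ∠ = 90.00°
pole (s+10): 10 + j3 → |·| = √(10²+3²) = √109 ≈ 10.44, ∠ = arctan(3/10) ≈ 16.70°
pole (s+672): 672 + j3 → |·| = √(672²+3²) = √451593 ≈ 672.01, ∠ = arctan(3/672) ≈ 0.26°
|G| = 1000 · 12.728 / 7015.8 ≈ 1.8142
Gain = 20 log₁₀(1.8142) ≈ 5.17 dB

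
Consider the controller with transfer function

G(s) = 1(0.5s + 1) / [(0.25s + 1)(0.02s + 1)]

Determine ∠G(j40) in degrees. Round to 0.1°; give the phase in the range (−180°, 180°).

-35.8°

At ω = 40 rad/s:
zero (1 + j40·0.5) = 1 + j20 → |·| ≈ 20.025, ∠ ≈ 87.14°
pole (1 + j40·0.25) = 1 + j10 → |·| ≈ 10.05, ∠ ≈ 84.29°
pole (1 + j40·0.02) = 1 + j0.8 → |·| ≈ 1.2806, ∠ ≈ 38.66°
∠G = (87.14°) − (84.29° + 38.66°) = -35.81°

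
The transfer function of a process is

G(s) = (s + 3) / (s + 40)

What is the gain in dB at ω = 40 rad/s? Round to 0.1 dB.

At s = jω = j40:
zero (s+3): 3 + j40 → |·| = √(3²+40²) = √1609 ≈ 40.112, ∠ = arctan(40/3) ≈ 85.71°
pole (s+40): 40 + j40 → |·| = √(40²+40²) = √3200 ≈ 56.569, ∠ = arctan(40/40) ≈ 45.00°
|G| = 1 · 40.112 / 56.569 ≈ 0.70908
Gain = 20 log₁₀(0.70908) ≈ -2.99 dB

-3.0 dB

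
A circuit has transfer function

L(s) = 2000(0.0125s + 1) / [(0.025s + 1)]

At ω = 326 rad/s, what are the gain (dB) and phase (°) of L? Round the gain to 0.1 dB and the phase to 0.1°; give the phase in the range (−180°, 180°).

At ω = 326 rad/s:
zero (1 + j326·0.0125) = 1 + j4.075 → |·| ≈ 4.1959, ∠ ≈ 76.21°
pole (1 + j326·0.025) = 1 + j8.15 → |·| ≈ 8.2111, ∠ ≈ 83.00°
|L| = 2000 · 4.1959 / (8.2111) ≈ 1022
Gain = 20 log₁₀(1022) ≈ 60.19 dB
∠L = (76.21°) − (83.00°) = -6.79°

60.2 dB, -6.8°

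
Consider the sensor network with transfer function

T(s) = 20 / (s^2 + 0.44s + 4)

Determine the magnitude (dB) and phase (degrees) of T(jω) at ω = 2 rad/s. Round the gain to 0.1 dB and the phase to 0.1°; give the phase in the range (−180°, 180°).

At s = jω = j2:
quadratic: (j2)² + 0.44·j2 + 4 = 0 + j0.88 → |·| ≈ 0.88, ∠ ≈ 90.00°
|T| = 20 / 0.88 ≈ 22.727
Gain = 20 log₁₀(22.727) ≈ 27.13 dB
∠T = 0.00° − 90.00° = -90.00°

27.1 dB, -90.0°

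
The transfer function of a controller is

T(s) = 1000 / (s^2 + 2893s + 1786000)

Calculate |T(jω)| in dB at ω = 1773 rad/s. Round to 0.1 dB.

Substitute s = j1773:
Numerator: 1000 = 1000 + j0
Denominator: (j1773)^2 + 2893(j1773) + 1786000 = -1357529 + j5129289
|N| = √(1000² + 0²) ≈ 1000, ∠N ≈ 0.00°
|D| = √(1357529² + 5129289²) ≈ 5.3059e+06, ∠D ≈ 104.82°
|T| = 1000 / 5.3059e+06 ≈ 0.00018847
Gain = 20 log₁₀(0.00018847) ≈ -74.50 dB

-74.5 dB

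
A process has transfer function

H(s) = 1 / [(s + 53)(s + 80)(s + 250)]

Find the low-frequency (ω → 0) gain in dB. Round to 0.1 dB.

-120.5 dB

H(0) = 1 / (53·80·250) ≈ 9.434e-07
20 log₁₀(9.434e-07) ≈ -120.51 dB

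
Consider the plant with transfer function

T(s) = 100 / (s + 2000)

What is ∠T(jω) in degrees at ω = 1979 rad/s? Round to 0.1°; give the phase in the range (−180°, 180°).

-44.7°

At s = jω = j1979:
pole (s+2000): 2000 + j1979 → |·| = √(2000²+1979²) = √7916441 ≈ 2813.6, ∠ = arctan(1979/2000) ≈ 44.70°
∠T = 0.00° − 44.70° = -44.70°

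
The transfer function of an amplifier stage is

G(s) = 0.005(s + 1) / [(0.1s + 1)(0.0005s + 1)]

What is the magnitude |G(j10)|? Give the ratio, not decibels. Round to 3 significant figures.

0.0355

At ω = 10 rad/s:
zero (1 + j10·1) = 1 + j10 → |·| ≈ 10.05, ∠ ≈ 84.29°
pole (1 + j10·0.1) = 1 + j1 → |·| ≈ 1.4142, ∠ ≈ 45.00°
pole (1 + j10·0.0005) = 1 + j0.005 → |·| ≈ 1, ∠ ≈ 0.29°
|G| = 0.005 · 10.05 / (1.4142 · 1) ≈ 0.035532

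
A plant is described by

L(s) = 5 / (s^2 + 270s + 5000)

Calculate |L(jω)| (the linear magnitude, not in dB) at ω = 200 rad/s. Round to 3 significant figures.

7.77e-05

Substitute s = j200:
Numerator: 5 = 5 + j0
Denominator: (j200)^2 + 270(j200) + 5000 = -35000 + j54000
|N| = √(5² + 0²) ≈ 5, ∠N ≈ 0.00°
|D| = √(35000² + 54000²) ≈ 64351, ∠D ≈ 122.95°
|L| = 5 / 64351 ≈ 7.7699e-05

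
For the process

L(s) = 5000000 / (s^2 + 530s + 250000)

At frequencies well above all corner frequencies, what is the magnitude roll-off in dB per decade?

Each pole contributes −20 dB/decade at high frequency; each zero contributes +20 dB/decade.
Net: 0 zero(s) − 2 pole(s) → -40 dB/decade.

-40 dB/decade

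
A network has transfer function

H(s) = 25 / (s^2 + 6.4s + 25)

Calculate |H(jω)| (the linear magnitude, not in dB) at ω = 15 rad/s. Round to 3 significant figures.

At s = jω = j15:
quadratic: (j15)² + 6.4·j15 + 25 = -200 + j96 → |·| ≈ 221.85, ∠ ≈ 154.36°
|H| = 25 / 221.85 ≈ 0.11269

0.113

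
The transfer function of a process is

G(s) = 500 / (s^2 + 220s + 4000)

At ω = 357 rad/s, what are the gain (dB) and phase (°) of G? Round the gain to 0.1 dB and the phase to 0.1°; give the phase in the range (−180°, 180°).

-49.3 dB, -147.5°

Substitute s = j357:
Numerator: 500 = 500 + j0
Denominator: (j357)^2 + 220(j357) + 4000 = -123449 + j78540
|N| = √(500² + 0²) ≈ 500, ∠N ≈ 0.00°
|D| = √(123449² + 78540²) ≈ 1.4632e+05, ∠D ≈ 147.53°
|G| = 500 / 1.4632e+05 ≈ 0.0034172
Gain = 20 log₁₀(0.0034172) ≈ -49.33 dB
∠G = 0.00° − 147.53° = -147.53°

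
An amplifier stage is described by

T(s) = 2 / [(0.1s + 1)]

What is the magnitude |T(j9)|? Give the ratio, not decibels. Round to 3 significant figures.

At ω = 9 rad/s:
pole (1 + j9·0.1) = 1 + j0.9 → |·| ≈ 1.3454, ∠ ≈ 41.99°
|T| = 2 · 1 / (1.3454) ≈ 1.4865

1.49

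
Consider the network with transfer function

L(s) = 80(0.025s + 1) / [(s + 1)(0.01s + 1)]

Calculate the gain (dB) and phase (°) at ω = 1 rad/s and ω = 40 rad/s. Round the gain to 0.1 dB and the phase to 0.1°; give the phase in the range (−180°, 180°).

ω = 1: 35.1 dB, -44.1°; ω = 40: 8.4 dB, -65.4°

At ω = 1 rad/s:
zero (1 + j1·0.025) = 1 + j0.025 → |·| ≈ 1.0003, ∠ ≈ 1.43°
pole (1 + j1·1) = 1 + j1 → |·| ≈ 1.4142, ∠ ≈ 45.00°
pole (1 + j1·0.01) = 1 + j0.01 → |·| ≈ 1, ∠ ≈ 0.57°
|L| = 80 · 1.0003 / (1.4142 · 1) ≈ 56.586
Gain = 20 log₁₀(56.586) ≈ 35.05 dB
∠L = (1.43°) − (45.00° + 0.57°) = -44.14°

At ω = 40 rad/s:
zero (1 + j40·0.025) = 1 + j1 → |·| ≈ 1.4142, ∠ ≈ 45.00°
pole (1 + j40·1) = 1 + j40 → |·| ≈ 40.012, ∠ ≈ 88.57°
pole (1 + j40·0.01) = 1 + j0.4 → |·| ≈ 1.077, ∠ ≈ 21.80°
|L| = 80 · 1.4142 / (40.012 · 1.077) ≈ 2.6254
Gain = 20 log₁₀(2.6254) ≈ 8.38 dB
∠L = (45.00°) − (88.57° + 21.80°) = -65.37°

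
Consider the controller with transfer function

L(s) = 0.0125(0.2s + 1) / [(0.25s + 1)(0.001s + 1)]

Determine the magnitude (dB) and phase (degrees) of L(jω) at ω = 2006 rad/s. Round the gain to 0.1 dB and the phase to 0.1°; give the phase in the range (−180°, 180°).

At ω = 2006 rad/s:
zero (1 + j2006·0.2) = 1 + j401.2 → |·| ≈ 401.2, ∠ ≈ 89.86°
pole (1 + j2006·0.25) = 1 + j501.5 → |·| ≈ 501.5, ∠ ≈ 89.89°
pole (1 + j2006·0.001) = 1 + j2.006 → |·| ≈ 2.2414, ∠ ≈ 63.50°
|L| = 0.0125 · 401.2 / (501.5 · 2.2414) ≈ 0.0044615
Gain = 20 log₁₀(0.0044615) ≈ -47.01 dB
∠L = (89.86°) − (89.89° + 63.50°) = -63.53°

-47.0 dB, -63.5°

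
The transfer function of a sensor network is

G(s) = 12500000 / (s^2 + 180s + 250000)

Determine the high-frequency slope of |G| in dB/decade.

Each pole contributes −20 dB/decade at high frequency; each zero contributes +20 dB/decade.
Net: 0 zero(s) − 2 pole(s) → -40 dB/decade.

-40 dB/decade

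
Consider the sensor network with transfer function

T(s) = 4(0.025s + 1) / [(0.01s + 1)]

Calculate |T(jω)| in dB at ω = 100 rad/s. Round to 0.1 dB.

At ω = 100 rad/s:
zero (1 + j100·0.025) = 1 + j2.5 → |·| ≈ 2.6926, ∠ ≈ 68.20°
pole (1 + j100·0.01) = 1 + j1 → |·| ≈ 1.4142, ∠ ≈ 45.00°
|T| = 4 · 2.6926 / (1.4142) ≈ 7.6159
Gain = 20 log₁₀(7.6159) ≈ 17.63 dB

17.6 dB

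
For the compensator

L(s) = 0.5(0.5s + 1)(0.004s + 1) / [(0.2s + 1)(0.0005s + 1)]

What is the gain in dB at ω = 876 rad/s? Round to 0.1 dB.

At ω = 876 rad/s:
zero (1 + j876·0.5) = 1 + j438 → |·| ≈ 438, ∠ ≈ 89.87°
zero (1 + j876·0.004) = 1 + j3.504 → |·| ≈ 3.6439, ∠ ≈ 74.07°
pole (1 + j876·0.2) = 1 + j175.2 → |·| ≈ 175.2, ∠ ≈ 89.67°
pole (1 + j876·0.0005) = 1 + j0.438 → |·| ≈ 1.0917, ∠ ≈ 23.65°
|L| = 0.5 · 438 · 3.6439 / (175.2 · 1.0917) ≈ 4.1723
Gain = 20 log₁₀(4.1723) ≈ 12.41 dB

12.4 dB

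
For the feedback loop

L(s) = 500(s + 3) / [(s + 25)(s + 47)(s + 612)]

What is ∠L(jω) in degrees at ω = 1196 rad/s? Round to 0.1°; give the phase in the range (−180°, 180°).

At s = jω = j1196:
zero (s+3): 3 + j1196 → |·| = √(3²+1196²) = √1430425 ≈ 1196, ∠ = arctan(1196/3) ≈ 89.86°
pole (s+25): 25 + j1196 → |·| = √(25²+1196²) = √1431041 ≈ 1196.3, ∠ = arctan(1196/25) ≈ 88.80°
pole (s+47): 47 + j1196 → |·| = √(47²+1196²) = √1432625 ≈ 1196.9, ∠ = arctan(1196/47) ≈ 87.75°
pole (s+612): 612 + j1196 → |·| = √(612²+1196²) = √1804960 ≈ 1343.5, ∠ = arctan(1196/612) ≈ 62.90°
∠L = 89.86° − 239.45° = -149.59°

-149.6°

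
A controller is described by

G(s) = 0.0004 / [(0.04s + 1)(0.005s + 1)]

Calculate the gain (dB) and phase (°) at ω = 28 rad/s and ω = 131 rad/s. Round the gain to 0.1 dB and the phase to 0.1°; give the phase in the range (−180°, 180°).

ω = 28: -71.6 dB, -56.2°; ω = 131: -84.1 dB, -112.4°

At ω = 28 rad/s:
pole (1 + j28·0.04) = 1 + j1.12 → |·| ≈ 1.5015, ∠ ≈ 48.24°
pole (1 + j28·0.005) = 1 + j0.14 → |·| ≈ 1.0098, ∠ ≈ 7.97°
|G| = 0.0004 · 1 / (1.5015 · 1.0098) ≈ 0.00026381
Gain = 20 log₁₀(0.00026381) ≈ -71.57 dB
∠G = (0°) − (48.24° + 7.97°) = -56.21°

At ω = 131 rad/s:
pole (1 + j131·0.04) = 1 + j5.24 → |·| ≈ 5.3346, ∠ ≈ 79.20°
pole (1 + j131·0.005) = 1 + j0.655 → |·| ≈ 1.1954, ∠ ≈ 33.22°
|G| = 0.0004 · 1 / (5.3346 · 1.1954) ≈ 6.2726e-05
Gain = 20 log₁₀(6.2726e-05) ≈ -84.05 dB
∠G = (0°) − (79.20° + 33.22°) = -112.42°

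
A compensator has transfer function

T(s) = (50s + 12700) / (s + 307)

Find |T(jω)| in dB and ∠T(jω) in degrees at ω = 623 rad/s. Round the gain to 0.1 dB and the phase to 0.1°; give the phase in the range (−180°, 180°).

Substitute s = j623:
Numerator: 50(j623) + 12700 = 12700 + j31150
Denominator: (j623) + 307 = 307 + j623
|N| = √(12700² + 31150²) ≈ 33639, ∠N ≈ 67.82°
|D| = √(307² + 623²) ≈ 694.53, ∠D ≈ 63.77°
|T| = 33639 / 694.53 ≈ 48.434
Gain = 20 log₁₀(48.434) ≈ 33.70 dB
∠T = 67.82° − 63.77° = 4.05°

33.7 dB, 4.1°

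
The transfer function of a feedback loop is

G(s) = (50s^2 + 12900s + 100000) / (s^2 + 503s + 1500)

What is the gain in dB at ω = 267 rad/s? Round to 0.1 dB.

30.2 dB

Substitute s = j267:
Numerator: 50(j267)^2 + 12900(j267) + 100000 = -3464450 + j3444300
Denominator: (j267)^2 + 503(j267) + 1500 = -69789 + j134301
|N| = √(3464450² + 3444300²) ≈ 4.8852e+06, ∠N ≈ 135.17°
|D| = √(69789² + 134301²) ≈ 1.5135e+05, ∠D ≈ 117.46°
|G| = 4.8852e+06 / 1.5135e+05 ≈ 32.278
Gain = 20 log₁₀(32.278) ≈ 30.18 dB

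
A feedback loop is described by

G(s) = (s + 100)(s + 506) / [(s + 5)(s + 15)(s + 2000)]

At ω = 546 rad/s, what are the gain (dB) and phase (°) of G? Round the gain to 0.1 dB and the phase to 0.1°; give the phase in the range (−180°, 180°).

At s = jω = j546:
zero (s+100): 100 + j546 → |·| = √(100²+546²) = √308116 ≈ 555.08, ∠ = arctan(546/100) ≈ 79.62°
zero (s+506): 506 + j546 → |·| = √(506²+546²) = √554152 ≈ 744.41, ∠ = arctan(546/506) ≈ 47.18°
pole (s+5): 5 + j546 → |·| = √(5²+546²) = √298141 ≈ 546.02, ∠ = arctan(546/5) ≈ 89.48°
pole (s+15): 15 + j546 → |·| = √(15²+546²) = √298341 ≈ 546.21, ∠ = arctan(546/15) ≈ 88.43°
pole (s+2000): 2000 + j546 → |·| = √(2000²+546²) = √4298116 ≈ 2073.2, ∠ = arctan(546/2000) ≈ 15.27°
|G| = 1 · 4.1321e+05 / 6.1831e+08 ≈ 0.00066829
Gain = 20 log₁₀(0.00066829) ≈ -63.50 dB
∠G = 126.80° − 193.18° = -66.38°

-63.5 dB, -66.4°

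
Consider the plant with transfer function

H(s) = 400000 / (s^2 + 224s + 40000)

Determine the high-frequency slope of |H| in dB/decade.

Each pole contributes −20 dB/decade at high frequency; each zero contributes +20 dB/decade.
Net: 0 zero(s) − 2 pole(s) → -40 dB/decade.

-40 dB/decade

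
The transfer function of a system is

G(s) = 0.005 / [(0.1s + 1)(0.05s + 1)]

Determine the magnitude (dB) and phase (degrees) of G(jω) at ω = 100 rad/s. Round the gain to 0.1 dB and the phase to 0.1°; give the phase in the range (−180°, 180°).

-80.2 dB, -163.0°

At ω = 100 rad/s:
pole (1 + j100·0.1) = 1 + j10 → |·| ≈ 10.05, ∠ ≈ 84.29°
pole (1 + j100·0.05) = 1 + j5 → |·| ≈ 5.099, ∠ ≈ 78.69°
|G| = 0.005 · 1 / (10.05 · 5.099) ≈ 9.7571e-05
Gain = 20 log₁₀(9.7571e-05) ≈ -80.21 dB
∠G = (0°) − (84.29° + 78.69°) = -162.98°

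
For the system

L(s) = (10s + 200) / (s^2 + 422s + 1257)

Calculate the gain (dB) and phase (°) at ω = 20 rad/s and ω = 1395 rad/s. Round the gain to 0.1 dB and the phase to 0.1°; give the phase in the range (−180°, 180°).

ω = 20: -29.5 dB, -39.2°; ω = 1395: -43.3 dB, -74.0°

Substitute s = j20:
Numerator: 10(j20) + 200 = 200 + j200
Denominator: (j20)^2 + 422(j20) + 1257 = 857 + j8440
|N| = √(200² + 200²) ≈ 282.84, ∠N ≈ 45.00°
|D| = √(857² + 8440²) ≈ 8483.4, ∠D ≈ 84.20°
|L| = 282.84 / 8483.4 ≈ 0.03334
Gain = 20 log₁₀(0.03334) ≈ -29.54 dB
∠L = 45.00° − 84.20° = -39.20°

Substitute s = j1395:
Numerator: 10(j1395) + 200 = 200 + j13950
Denominator: (j1395)^2 + 422(j1395) + 1257 = -1944768 + j588690
|N| = √(200² + 13950²) ≈ 13951, ∠N ≈ 89.18°
|D| = √(1944768² + 588690²) ≈ 2.0319e+06, ∠D ≈ 163.16°
|L| = 13951 / 2.0319e+06 ≈ 0.006866
Gain = 20 log₁₀(0.006866) ≈ -43.27 dB
∠L = 89.18° − 163.16° = -73.98°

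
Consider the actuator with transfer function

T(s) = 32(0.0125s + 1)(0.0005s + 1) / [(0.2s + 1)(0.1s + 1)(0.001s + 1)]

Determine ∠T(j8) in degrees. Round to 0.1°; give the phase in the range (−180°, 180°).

-91.2°

At ω = 8 rad/s:
zero (1 + j8·0.0125) = 1 + j0.1 → |·| ≈ 1.005, ∠ ≈ 5.71°
zero (1 + j8·0.0005) = 1 + j0.004 → |·| ≈ 1, ∠ ≈ 0.23°
pole (1 + j8·0.2) = 1 + j1.6 → |·| ≈ 1.8868, ∠ ≈ 57.99°
pole (1 + j8·0.1) = 1 + j0.8 → |·| ≈ 1.2806, ∠ ≈ 38.66°
pole (1 + j8·0.001) = 1 + j0.008 → |·| ≈ 1, ∠ ≈ 0.46°
∠T = (5.71° + 0.23°) − (57.99° + 38.66° + 0.46°) = -91.17°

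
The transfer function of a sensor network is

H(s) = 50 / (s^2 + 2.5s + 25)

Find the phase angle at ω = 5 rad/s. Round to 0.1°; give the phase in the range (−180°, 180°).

At s = jω = j5:
quadratic: (j5)² + 2.5·j5 + 25 = 0 + j12.5 → |·| ≈ 12.5, ∠ ≈ 90.00°
∠H = 0.00° − 90.00° = -90.00°

-90.0°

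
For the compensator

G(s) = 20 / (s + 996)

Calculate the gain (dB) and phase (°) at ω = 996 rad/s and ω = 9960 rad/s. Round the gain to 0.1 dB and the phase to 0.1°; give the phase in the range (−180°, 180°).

ω = 996: -37.0 dB, -45.0°; ω = 9960: -54.0 dB, -84.3°

Substitute s = j996:
Numerator: 20 = 20 + j0
Denominator: (j996) + 996 = 996 + j996
|N| = √(20² + 0²) ≈ 20, ∠N ≈ 0.00°
|D| = √(996² + 996²) ≈ 1408.6, ∠D ≈ 45.00°
|G| = 20 / 1408.6 ≈ 0.014198
Gain = 20 log₁₀(0.014198) ≈ -36.96 dB
∠G = 0.00° − 45.00° = -45.00°

Substitute s = j9960:
Numerator: 20 = 20 + j0
Denominator: (j9960) + 996 = 996 + j9960
|N| = √(20² + 0²) ≈ 20, ∠N ≈ 0.00°
|D| = √(996² + 9960²) ≈ 10010, ∠D ≈ 84.29°
|G| = 20 / 10010 ≈ 0.001998
Gain = 20 log₁₀(0.001998) ≈ -53.99 dB
∠G = 0.00° − 84.29° = -84.29°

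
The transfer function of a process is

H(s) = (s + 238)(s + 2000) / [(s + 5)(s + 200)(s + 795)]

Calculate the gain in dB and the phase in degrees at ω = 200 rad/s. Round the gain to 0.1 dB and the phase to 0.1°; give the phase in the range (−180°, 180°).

At s = jω = j200:
zero (s+238): 238 + j200 → |·| = √(238²+200²) = √96644 ≈ 310.88, ∠ = arctan(200/238) ≈ 40.04°
zero (s+2000): 2000 + j200 → |·| = √(2000²+200²) = √4040000 ≈ 2010, ∠ = arctan(200/2000) ≈ 5.71°
pole (s+5): 5 + j200 → |·| = √(5²+200²) = √40025 ≈ 200.06, ∠ = arctan(200/5) ≈ 88.57°
pole (s+200): 200 + j200 → |·| = √(200²+200²) = √80000 ≈ 282.84, ∠ = arctan(200/200) ≈ 45.00°
pole (s+795): 795 + j200 → |·| = √(795²+200²) = √672025 ≈ 819.77, ∠ = arctan(200/795) ≈ 14.12°
|H| = 1 · 6.2487e+05 / 4.6387e+07 ≈ 0.013471
Gain = 20 log₁₀(0.013471) ≈ -37.41 dB
∠H = 45.75° − 147.69° = -101.94°

-37.4 dB, -101.9°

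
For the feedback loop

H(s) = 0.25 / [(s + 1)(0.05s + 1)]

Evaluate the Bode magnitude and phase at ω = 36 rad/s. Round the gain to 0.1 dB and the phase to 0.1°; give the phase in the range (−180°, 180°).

-49.4 dB, -149.4°

At ω = 36 rad/s:
pole (1 + j36·1) = 1 + j36 → |·| ≈ 36.014, ∠ ≈ 88.41°
pole (1 + j36·0.05) = 1 + j1.8 → |·| ≈ 2.0591, ∠ ≈ 60.95°
|H| = 0.25 · 1 / (36.014 · 2.0591) ≈ 0.0033713
Gain = 20 log₁₀(0.0033713) ≈ -49.44 dB
∠H = (0°) − (88.41° + 60.95°) = -149.36°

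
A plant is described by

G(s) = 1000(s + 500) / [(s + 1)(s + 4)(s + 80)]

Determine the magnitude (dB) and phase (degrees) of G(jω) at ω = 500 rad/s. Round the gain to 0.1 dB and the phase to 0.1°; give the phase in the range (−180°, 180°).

-45.1 dB, 144.7°

At s = jω = j500:
zero (s+500): 500 + j500 → |·| = √(500²+500²) = √500000 ≈ 707.11, ∠ = arctan(500/500) ≈ 45.00°
pole (s+1): 1 + j500 → |·| = √(1²+500²) = √250001 ≈ 500, ∠ = arctan(500/1) ≈ 89.89°
pole (s+4): 4 + j500 → |·| = √(4²+500²) = √250016 ≈ 500.02, ∠ = arctan(500/4) ≈ 89.54°
pole (s+80): 80 + j500 → |·| = √(80²+500²) = √256400 ≈ 506.36, ∠ = arctan(500/80) ≈ 80.91°
|G| = 1000 · 707.11 / 1.266e+08 ≈ 0.0055854
Gain = 20 log₁₀(0.0055854) ≈ -45.06 dB
∠G = 45.00° − 260.34° = -215.34° ≡ 144.66° (principal value)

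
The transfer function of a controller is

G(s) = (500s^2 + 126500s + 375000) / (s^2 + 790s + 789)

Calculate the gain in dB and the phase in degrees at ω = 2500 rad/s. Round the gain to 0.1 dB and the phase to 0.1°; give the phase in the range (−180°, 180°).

Substitute s = j2500:
Numerator: 500(j2500)^2 + 126500(j2500) + 375000 = -3124625000 + j316250000
Denominator: (j2500)^2 + 790(j2500) + 789 = -6249211 + j1975000
|N| = √(3124625000² + 316250000²) ≈ 3.1406e+09, ∠N ≈ 174.22°
|D| = √(6249211² + 1975000²) ≈ 6.5539e+06, ∠D ≈ 162.46°
|G| = 3.1406e+09 / 6.5539e+06 ≈ 479.2
Gain = 20 log₁₀(479.2) ≈ 53.61 dB
∠G = 174.22° − 162.46° = 11.76°

53.6 dB, 11.8°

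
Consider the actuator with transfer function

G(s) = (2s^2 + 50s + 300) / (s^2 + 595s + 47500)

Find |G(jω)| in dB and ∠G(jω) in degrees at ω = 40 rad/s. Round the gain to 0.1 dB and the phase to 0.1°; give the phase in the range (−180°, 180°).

-23.3 dB, 118.0°

Substitute s = j40:
Numerator: 2(j40)^2 + 50(j40) + 300 = -2900 + j2000
Denominator: (j40)^2 + 595(j40) + 47500 = 45900 + j23800
|N| = √(2900² + 2000²) ≈ 3522.8, ∠N ≈ 145.41°
|D| = √(45900² + 23800²) ≈ 51703, ∠D ≈ 27.41°
|G| = 3522.8 / 51703 ≈ 0.068135
Gain = 20 log₁₀(0.068135) ≈ -23.33 dB
∠G = 145.41° − 27.41° = 118.00°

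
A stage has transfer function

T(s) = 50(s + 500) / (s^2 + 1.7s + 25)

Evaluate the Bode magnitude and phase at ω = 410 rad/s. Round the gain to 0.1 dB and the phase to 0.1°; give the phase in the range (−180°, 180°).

-14.3 dB, -140.4°

At s = jω = j410:
zero (s+500): 500 + j410 → |·| = √(500²+410²) = √418100 ≈ 646.61, ∠ = arctan(410/500) ≈ 39.35°
quadratic: (j410)² + 1.7·j410 + 25 = -168075 + j697 → |·| ≈ 1.6808e+05, ∠ ≈ 179.76°
|T| = 50 · 646.61 / 1.6808e+05 ≈ 0.19235
Gain = 20 log₁₀(0.19235) ≈ -14.32 dB
∠T = 39.35° − 179.76° = -140.41°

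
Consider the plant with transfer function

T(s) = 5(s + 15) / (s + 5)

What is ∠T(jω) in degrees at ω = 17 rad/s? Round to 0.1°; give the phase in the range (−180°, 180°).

At s = jω = j17:
zero (s+15): 15 + j17 → |·| = √(15²+17²) = √514 ≈ 22.672, ∠ = arctan(17/15) ≈ 48.58°
pole (s+5): 5 + j17 → |·| = √(5²+17²) = √314 ≈ 17.72, ∠ = arctan(17/5) ≈ 73.61°
∠T = 48.58° − 73.61° = -25.03°

-25.0°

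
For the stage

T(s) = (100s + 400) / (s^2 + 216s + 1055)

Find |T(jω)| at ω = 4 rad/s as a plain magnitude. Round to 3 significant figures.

Substitute s = j4:
Numerator: 100(j4) + 400 = 400 + j400
Denominator: (j4)^2 + 216(j4) + 1055 = 1039 + j864
|N| = √(400² + 400²) ≈ 565.69, ∠N ≈ 45.00°
|D| = √(1039² + 864²) ≈ 1351.3, ∠D ≈ 39.75°
|T| = 565.69 / 1351.3 ≈ 0.41863

0.419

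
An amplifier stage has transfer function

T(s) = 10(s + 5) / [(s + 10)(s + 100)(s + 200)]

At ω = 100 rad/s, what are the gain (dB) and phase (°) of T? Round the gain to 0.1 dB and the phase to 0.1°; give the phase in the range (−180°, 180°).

-70.0 dB, -68.7°

At s = jω = j100:
zero (s+5): 5 + j100 → |·| = √(5²+100²) = √10025 ≈ 100.12, ∠ = arctan(100/5) ≈ 87.14°
pole (s+10): 10 + j100 → |·| = √(10²+100²) = √10100 ≈ 100.5, ∠ = arctan(100/10) ≈ 84.29°
pole (s+100): 100 + j100 → |·| = √(100²+100²) = √20000 ≈ 141.42, ∠ = arctan(100/100) ≈ 45.00°
pole (s+200): 200 + j100 → |·| = √(200²+100²) = √50000 ≈ 223.61, ∠ = arctan(100/200) ≈ 26.57°
|T| = 10 · 100.12 / 3.1781e+06 ≈ 0.00031503
Gain = 20 log₁₀(0.00031503) ≈ -70.03 dB
∠T = 87.14° − 155.86° = -68.72°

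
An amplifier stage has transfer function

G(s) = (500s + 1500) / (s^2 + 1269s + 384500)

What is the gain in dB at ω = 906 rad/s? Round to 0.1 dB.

-8.7 dB

Substitute s = j906:
Numerator: 500(j906) + 1500 = 1500 + j453000
Denominator: (j906)^2 + 1269(j906) + 384500 = -436336 + j1149714
|N| = √(1500² + 453000²) ≈ 4.53e+05, ∠N ≈ 89.81°
|D| = √(436336² + 1149714²) ≈ 1.2297e+06, ∠D ≈ 110.78°
|G| = 4.53e+05 / 1.2297e+06 ≈ 0.36838
Gain = 20 log₁₀(0.36838) ≈ -8.67 dB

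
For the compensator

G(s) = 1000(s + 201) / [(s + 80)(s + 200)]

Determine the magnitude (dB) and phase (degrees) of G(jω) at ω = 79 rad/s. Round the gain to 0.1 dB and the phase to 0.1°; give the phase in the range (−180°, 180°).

19.0 dB, -44.7°

At s = jω = j79:
zero (s+201): 201 + j79 → |·| = √(201²+79²) = √46642 ≈ 215.97, ∠ = arctan(79/201) ≈ 21.46°
pole (s+80): 80 + j79 → |·| = √(80²+79²) = √12641 ≈ 112.43, ∠ = arctan(79/80) ≈ 44.64°
pole (s+200): 200 + j79 → |·| = √(200²+79²) = √46241 ≈ 215.04, ∠ = arctan(79/200) ≈ 21.55°
|G| = 1000 · 215.97 / 24177 ≈ 8.9329
Gain = 20 log₁₀(8.9329) ≈ 19.02 dB
∠G = 21.46° − 66.19° = -44.73°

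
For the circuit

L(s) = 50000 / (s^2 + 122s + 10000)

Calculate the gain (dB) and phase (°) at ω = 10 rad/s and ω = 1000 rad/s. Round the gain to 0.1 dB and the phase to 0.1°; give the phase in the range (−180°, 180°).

At s = jω = j10:
quadratic: (j10)² + 122·j10 + 10000 = 9900 + j1220 → |·| ≈ 9974.9, ∠ ≈ 7.03°
|L| = 50000 / 9974.9 ≈ 5.0126
Gain = 20 log₁₀(5.0126) ≈ 14.00 dB
∠L = 0.00° − 7.03° = -7.03°

At s = jω = j1000:
quadratic: (j1000)² + 122·j1000 + 10000 = -990000 + j122000 → |·| ≈ 9.9749e+05, ∠ ≈ 172.97°
|L| = 50000 / 9.9749e+05 ≈ 0.050126
Gain = 20 log₁₀(0.050126) ≈ -26.00 dB
∠L = 0.00° − 172.97° = -172.97°

ω = 10: 14.0 dB, -7.0°; ω = 1000: -26.0 dB, -173.0°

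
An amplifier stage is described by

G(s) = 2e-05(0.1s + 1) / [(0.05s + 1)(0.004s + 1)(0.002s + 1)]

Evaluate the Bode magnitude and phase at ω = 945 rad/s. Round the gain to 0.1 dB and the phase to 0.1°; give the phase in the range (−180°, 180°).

-106.4 dB, -136.7°

At ω = 945 rad/s:
zero (1 + j945·0.1) = 1 + j94.5 → |·| ≈ 94.505, ∠ ≈ 89.39°
pole (1 + j945·0.05) = 1 + j47.25 → |·| ≈ 47.261, ∠ ≈ 88.79°
pole (1 + j945·0.004) = 1 + j3.78 → |·| ≈ 3.91, ∠ ≈ 75.18°
pole (1 + j945·0.002) = 1 + j1.89 → |·| ≈ 2.1382, ∠ ≈ 62.12°
|G| = 2e-05 · 94.505 / (47.261 · 3.91 · 2.1382) ≈ 4.7836e-06
Gain = 20 log₁₀(4.7836e-06) ≈ -106.40 dB
∠G = (89.39°) − (88.79° + 75.18° + 62.12°) = -136.70°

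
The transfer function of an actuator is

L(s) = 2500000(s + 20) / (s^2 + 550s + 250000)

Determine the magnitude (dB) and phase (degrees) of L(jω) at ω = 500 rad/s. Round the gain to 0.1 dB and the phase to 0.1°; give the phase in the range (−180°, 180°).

73.2 dB, -2.3°

At s = jω = j500:
zero (s+20): 20 + j500 → |·| = √(20²+500²) = √250400 ≈ 500.4, ∠ = arctan(500/20) ≈ 87.71°
quadratic: (j500)² + 550·j500 + 250000 = 0 + j275000 → |·| ≈ 2.75e+05, ∠ ≈ 90.00°
|L| = 2500000 · 500.4 / 2.75e+05 ≈ 4549.1
Gain = 20 log₁₀(4549.1) ≈ 73.16 dB
∠L = 87.71° − 90.00° = -2.29°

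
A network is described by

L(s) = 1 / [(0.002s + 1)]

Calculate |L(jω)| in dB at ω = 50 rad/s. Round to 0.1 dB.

-0.0 dB

At ω = 50 rad/s:
pole (1 + j50·0.002) = 1 + j0.1 → |·| ≈ 1.005, ∠ ≈ 5.71°
|L| = 1 · 1 / (1.005) ≈ 0.99502
Gain = 20 log₁₀(0.99502) ≈ -0.04 dB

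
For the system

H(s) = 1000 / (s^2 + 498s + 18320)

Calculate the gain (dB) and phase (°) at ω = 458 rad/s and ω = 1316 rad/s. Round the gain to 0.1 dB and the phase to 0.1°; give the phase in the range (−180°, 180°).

ω = 458: -49.5 dB, -130.0°; ω = 1316: -65.3 dB, -159.1°

Substitute s = j458:
Numerator: 1000 = 1000 + j0
Denominator: (j458)^2 + 498(j458) + 18320 = -191444 + j228084
|N| = √(1000² + 0²) ≈ 1000, ∠N ≈ 0.00°
|D| = √(191444² + 228084²) ≈ 2.9778e+05, ∠D ≈ 130.01°
|H| = 1000 / 2.9778e+05 ≈ 0.0033582
Gain = 20 log₁₀(0.0033582) ≈ -49.48 dB
∠H = 0.00° − 130.01° = -130.01°

Substitute s = j1316:
Numerator: 1000 = 1000 + j0
Denominator: (j1316)^2 + 498(j1316) + 18320 = -1713536 + j655368
|N| = √(1000² + 0²) ≈ 1000, ∠N ≈ 0.00°
|D| = √(1713536² + 655368²) ≈ 1.8346e+06, ∠D ≈ 159.07°
|H| = 1000 / 1.8346e+06 ≈ 0.00054508
Gain = 20 log₁₀(0.00054508) ≈ -65.27 dB
∠H = 0.00° − 159.07° = -159.07°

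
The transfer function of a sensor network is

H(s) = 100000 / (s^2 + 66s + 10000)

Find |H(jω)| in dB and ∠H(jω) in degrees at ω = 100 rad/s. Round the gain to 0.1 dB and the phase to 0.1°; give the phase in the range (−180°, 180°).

At s = jω = j100:
quadratic: (j100)² + 66·j100 + 10000 = 0 + j6600 → |·| ≈ 6600, ∠ ≈ 90.00°
|H| = 100000 / 6600 ≈ 15.152
Gain = 20 log₁₀(15.152) ≈ 23.61 dB
∠H = 0.00° − 90.00° = -90.00°

23.6 dB, -90.0°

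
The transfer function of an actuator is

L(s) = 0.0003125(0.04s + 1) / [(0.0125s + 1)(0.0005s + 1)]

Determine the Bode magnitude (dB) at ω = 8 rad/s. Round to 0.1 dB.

-69.7 dB

At ω = 8 rad/s:
zero (1 + j8·0.04) = 1 + j0.32 → |·| ≈ 1.05, ∠ ≈ 17.74°
pole (1 + j8·0.0125) = 1 + j0.1 → |·| ≈ 1.005, ∠ ≈ 5.71°
pole (1 + j8·0.0005) = 1 + j0.004 → |·| ≈ 1, ∠ ≈ 0.23°
|L| = 0.0003125 · 1.05 / (1.005 · 1) ≈ 0.00032649
Gain = 20 log₁₀(0.00032649) ≈ -69.72 dB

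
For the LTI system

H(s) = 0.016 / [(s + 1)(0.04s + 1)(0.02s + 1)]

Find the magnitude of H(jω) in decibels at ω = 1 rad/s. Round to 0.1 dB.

-38.9 dB

At ω = 1 rad/s:
pole (1 + j1·1) = 1 + j1 → |·| ≈ 1.4142, ∠ ≈ 45.00°
pole (1 + j1·0.04) = 1 + j0.04 → |·| ≈ 1.0008, ∠ ≈ 2.29°
pole (1 + j1·0.02) = 1 + j0.02 → |·| ≈ 1.0002, ∠ ≈ 1.15°
|H| = 0.016 · 1 / (1.4142 · 1.0008 · 1.0002) ≈ 0.011303
Gain = 20 log₁₀(0.011303) ≈ -38.94 dB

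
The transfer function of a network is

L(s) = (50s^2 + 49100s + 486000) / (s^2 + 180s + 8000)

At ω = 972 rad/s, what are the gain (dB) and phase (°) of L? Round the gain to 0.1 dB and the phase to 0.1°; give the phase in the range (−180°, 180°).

36.9 dB, -35.0°

Substitute s = j972:
Numerator: 50(j972)^2 + 49100(j972) + 486000 = -46753200 + j47725200
Denominator: (j972)^2 + 180(j972) + 8000 = -936784 + j174960
|N| = √(46753200² + 47725200²) ≈ 6.681e+07, ∠N ≈ 134.41°
|D| = √(936784² + 174960²) ≈ 9.5298e+05, ∠D ≈ 169.42°
|L| = 6.681e+07 / 9.5298e+05 ≈ 70.106
Gain = 20 log₁₀(70.106) ≈ 36.92 dB
∠L = 134.41° − 169.42° = -35.01°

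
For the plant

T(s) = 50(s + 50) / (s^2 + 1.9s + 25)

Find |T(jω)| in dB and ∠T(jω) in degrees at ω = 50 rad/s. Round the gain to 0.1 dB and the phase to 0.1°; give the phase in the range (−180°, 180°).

At s = jω = j50:
zero (s+50): 50 + j50 → |·| = √(50²+50²) = √5000 ≈ 70.711, ∠ = arctan(50/50) ≈ 45.00°
quadratic: (j50)² + 1.9·j50 + 25 = -2475 + j95 → |·| ≈ 2476.8, ∠ ≈ 177.80°
|T| = 50 · 70.711 / 2476.8 ≈ 1.4275
Gain = 20 log₁₀(1.4275) ≈ 3.09 dB
∠T = 45.00° − 177.80° = -132.80°

3.1 dB, -132.8°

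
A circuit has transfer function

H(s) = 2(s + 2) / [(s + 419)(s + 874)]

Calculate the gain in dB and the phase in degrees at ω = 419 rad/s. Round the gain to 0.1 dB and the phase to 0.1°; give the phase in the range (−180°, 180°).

At s = jω = j419:
zero (s+2): 2 + j419 → |·| = √(2²+419²) = √175565 ≈ 419, ∠ = arctan(419/2) ≈ 89.73°
pole (s+419): 419 + j419 → |·| = √(419²+419²) = √351122 ≈ 592.56, ∠ = arctan(419/419) ≈ 45.00°
pole (s+874): 874 + j419 → |·| = √(874²+419²) = √939437 ≈ 969.25, ∠ = arctan(419/874) ≈ 25.61°
|H| = 2 · 419 / 5.7434e+05 ≈ 0.0014591
Gain = 20 log₁₀(0.0014591) ≈ -56.72 dB
∠H = 89.73° − 70.61° = 19.12°

-56.7 dB, 19.1°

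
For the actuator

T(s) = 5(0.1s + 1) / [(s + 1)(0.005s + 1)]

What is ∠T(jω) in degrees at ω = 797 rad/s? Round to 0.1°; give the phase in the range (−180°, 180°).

-76.6°

At ω = 797 rad/s:
zero (1 + j797·0.1) = 1 + j79.7 → |·| ≈ 79.706, ∠ ≈ 89.28°
pole (1 + j797·1) = 1 + j797 → |·| ≈ 797, ∠ ≈ 89.93°
pole (1 + j797·0.005) = 1 + j3.985 → |·| ≈ 4.1086, ∠ ≈ 75.91°
∠T = (89.28°) − (89.93° + 75.91°) = -76.56°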